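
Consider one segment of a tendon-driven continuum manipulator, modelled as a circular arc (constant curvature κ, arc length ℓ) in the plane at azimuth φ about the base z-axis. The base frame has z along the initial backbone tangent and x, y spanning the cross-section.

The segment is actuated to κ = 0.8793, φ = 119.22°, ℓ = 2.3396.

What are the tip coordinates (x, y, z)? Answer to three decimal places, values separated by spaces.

θ = κ·ℓ = 0.8793 × 2.3396 = 2.05721 rad
ρ = (1 − cos θ)/κ = (1 − -0.46746)/0.8793 = 1.66889
z = sin θ / κ = 0.88401/0.8793 = 1.00536
x = ρ cos φ = 1.66889 × cos(119.22°) = -0.81469
y = ρ sin φ = 1.66889 × sin(119.22°) = 1.45653

-0.815 1.457 1.005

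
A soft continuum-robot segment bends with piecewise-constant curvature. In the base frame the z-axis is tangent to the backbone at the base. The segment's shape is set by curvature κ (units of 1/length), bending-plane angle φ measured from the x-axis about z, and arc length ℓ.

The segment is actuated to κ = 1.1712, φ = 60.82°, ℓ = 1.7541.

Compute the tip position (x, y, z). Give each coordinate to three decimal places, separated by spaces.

θ = κ·ℓ = 1.1712 × 1.7541 = 2.05440 rad
ρ = (1 − cos θ)/κ = (1 − -0.46497)/1.1712 = 1.25083
z = sin θ / κ = 0.88532/1.1712 = 0.75591
x = ρ cos φ = 1.25083 × cos(60.82°) = 0.60985
y = ρ sin φ = 1.25083 × sin(60.82°) = 1.09209

0.610 1.092 0.756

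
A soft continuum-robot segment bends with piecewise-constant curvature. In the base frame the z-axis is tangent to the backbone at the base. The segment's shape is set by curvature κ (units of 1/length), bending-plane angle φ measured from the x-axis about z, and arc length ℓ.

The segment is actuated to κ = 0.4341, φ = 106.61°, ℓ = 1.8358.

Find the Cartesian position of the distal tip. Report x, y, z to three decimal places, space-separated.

θ = κ·ℓ = 0.4341 × 1.8358 = 0.79692 rad
ρ = (1 − cos θ)/κ = (1 − 0.69891)/0.4341 = 0.69359
z = sin θ / κ = 0.71521/0.4341 = 1.64756
x = ρ cos φ = 0.69359 × cos(106.61°) = -0.19827
y = ρ sin φ = 0.69359 × sin(106.61°) = 0.66465

-0.198 0.665 1.648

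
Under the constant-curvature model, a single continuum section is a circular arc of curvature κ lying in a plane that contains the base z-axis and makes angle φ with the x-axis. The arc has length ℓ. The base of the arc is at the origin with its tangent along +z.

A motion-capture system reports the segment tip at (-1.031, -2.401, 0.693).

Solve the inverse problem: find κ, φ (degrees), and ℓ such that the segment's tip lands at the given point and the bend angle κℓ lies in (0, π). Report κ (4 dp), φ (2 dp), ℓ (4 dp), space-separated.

0.7151 246.76 3.6681

ρ = √(x²+y²) = √(-1.031² + -2.401²) = 2.61300
φ = atan2(y, x) mod 360° = atan2(-2.401, -1.031) = 246.7611°
|p|² = ρ² + z² = 2.61300² + 0.693² = 7.30801
κ = 2ρ / |p|² = 2×2.61300 / 7.30801 = 0.71511
θ = 2·atan2(ρ, z) = 2·atan2(2.61300, 0.693) = 2.62310 rad
ℓ = θ/κ = 2.62310/0.71511 = 3.66814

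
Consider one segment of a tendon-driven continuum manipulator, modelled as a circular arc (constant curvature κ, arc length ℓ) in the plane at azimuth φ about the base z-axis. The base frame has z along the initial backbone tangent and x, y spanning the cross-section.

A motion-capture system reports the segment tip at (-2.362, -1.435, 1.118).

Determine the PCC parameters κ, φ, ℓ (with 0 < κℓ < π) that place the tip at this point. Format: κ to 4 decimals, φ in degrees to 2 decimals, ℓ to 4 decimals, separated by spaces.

0.6219 211.28 3.8154

ρ = √(x²+y²) = √(-2.362² + -1.435²) = 2.76374
φ = atan2(y, x) mod 360° = atan2(-1.435, -2.362) = 211.2802°
|p|² = ρ² + z² = 2.76374² + 1.118² = 8.88819
κ = 2ρ / |p|² = 2×2.76374 / 8.88819 = 0.62189
θ = 2·atan2(ρ, z) = 2·atan2(2.76374, 1.118) = 2.37279 rad
ℓ = θ/κ = 2.37279/0.62189 = 3.81545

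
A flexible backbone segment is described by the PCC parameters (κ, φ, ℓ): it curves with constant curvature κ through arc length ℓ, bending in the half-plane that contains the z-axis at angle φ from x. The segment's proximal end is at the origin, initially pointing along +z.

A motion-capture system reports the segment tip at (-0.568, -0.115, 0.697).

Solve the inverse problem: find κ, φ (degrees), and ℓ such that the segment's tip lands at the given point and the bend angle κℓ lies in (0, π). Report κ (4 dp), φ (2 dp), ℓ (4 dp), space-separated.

1.4106 191.45 0.9834

ρ = √(x²+y²) = √(-0.568² + -0.115²) = 0.57952
φ = atan2(y, x) mod 360° = atan2(-0.115, -0.568) = 191.4457°
|p|² = ρ² + z² = 0.57952² + 0.697² = 0.82166
κ = 2ρ / |p|² = 2×0.57952 / 0.82166 = 1.41062
θ = 2·atan2(ρ, z) = 2·atan2(0.57952, 0.697) = 1.38726 rad
ℓ = θ/κ = 1.38726/1.41062 = 0.98344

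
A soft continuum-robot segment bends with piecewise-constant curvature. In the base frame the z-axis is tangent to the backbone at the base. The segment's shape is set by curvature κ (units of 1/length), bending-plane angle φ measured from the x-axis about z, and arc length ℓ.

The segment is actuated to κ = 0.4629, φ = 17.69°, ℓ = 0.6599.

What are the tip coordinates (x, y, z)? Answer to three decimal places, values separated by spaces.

0.095 0.030 0.650

θ = κ·ℓ = 0.4629 × 0.6599 = 0.30547 rad
ρ = (1 − cos θ)/κ = (1 − 0.95371)/0.4629 = 0.10001
z = sin θ / κ = 0.30074/0.4629 = 0.64969
x = ρ cos φ = 0.10001 × cos(17.69°) = 0.09528
y = ρ sin φ = 0.10001 × sin(17.69°) = 0.03039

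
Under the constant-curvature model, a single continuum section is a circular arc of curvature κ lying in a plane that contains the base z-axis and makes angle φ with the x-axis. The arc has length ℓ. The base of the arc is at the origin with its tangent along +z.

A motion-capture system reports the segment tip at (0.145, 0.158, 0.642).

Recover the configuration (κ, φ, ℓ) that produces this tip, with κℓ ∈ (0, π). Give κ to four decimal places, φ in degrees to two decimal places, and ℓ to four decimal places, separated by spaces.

ρ = √(x²+y²) = √(0.145² + 0.158²) = 0.21445
φ = atan2(y, x) mod 360° = atan2(0.158, 0.145) = 47.4567°
|p|² = ρ² + z² = 0.21445² + 0.642² = 0.45815
κ = 2ρ / |p|² = 2×0.21445 / 0.45815 = 0.93615
θ = 2·atan2(ρ, z) = 2·atan2(0.21445, 0.642) = 0.64476 rad
ℓ = θ/κ = 0.64476/0.93615 = 0.68874

0.9362 47.46 0.6887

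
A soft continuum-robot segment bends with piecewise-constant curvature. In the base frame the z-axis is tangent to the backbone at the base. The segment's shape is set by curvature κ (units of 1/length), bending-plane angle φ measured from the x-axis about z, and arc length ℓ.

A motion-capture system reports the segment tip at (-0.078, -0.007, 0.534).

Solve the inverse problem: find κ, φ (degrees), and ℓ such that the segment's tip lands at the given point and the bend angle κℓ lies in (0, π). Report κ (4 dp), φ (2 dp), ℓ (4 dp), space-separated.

ρ = √(x²+y²) = √(-0.078² + -0.007²) = 0.07831
φ = atan2(y, x) mod 360° = atan2(-0.007, -0.078) = 185.1282°
|p|² = ρ² + z² = 0.07831² + 0.534² = 0.29129
κ = 2ρ / |p|² = 2×0.07831 / 0.29129 = 0.53770
θ = 2·atan2(ρ, z) = 2·atan2(0.07831, 0.534) = 0.29123 rad
ℓ = θ/κ = 0.29123/0.53770 = 0.54162

0.5377 185.13 0.5416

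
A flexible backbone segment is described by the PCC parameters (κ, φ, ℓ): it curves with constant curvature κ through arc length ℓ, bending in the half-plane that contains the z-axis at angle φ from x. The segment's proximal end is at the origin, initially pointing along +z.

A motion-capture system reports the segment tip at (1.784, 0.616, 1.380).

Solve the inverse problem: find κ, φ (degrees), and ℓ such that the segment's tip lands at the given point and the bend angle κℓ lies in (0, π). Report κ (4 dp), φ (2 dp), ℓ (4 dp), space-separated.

0.6905 19.05 2.7210

ρ = √(x²+y²) = √(1.784² + 0.616²) = 1.88736
φ = atan2(y, x) mod 360° = atan2(0.616, 1.784) = 19.0494°
|p|² = ρ² + z² = 1.88736² + 1.380² = 5.46651
κ = 2ρ / |p|² = 2×1.88736 / 5.46651 = 0.69052
θ = 2·atan2(ρ, z) = 2·atan2(1.88736, 1.380) = 1.87890 rad
ℓ = θ/κ = 1.87890/0.69052 = 2.72100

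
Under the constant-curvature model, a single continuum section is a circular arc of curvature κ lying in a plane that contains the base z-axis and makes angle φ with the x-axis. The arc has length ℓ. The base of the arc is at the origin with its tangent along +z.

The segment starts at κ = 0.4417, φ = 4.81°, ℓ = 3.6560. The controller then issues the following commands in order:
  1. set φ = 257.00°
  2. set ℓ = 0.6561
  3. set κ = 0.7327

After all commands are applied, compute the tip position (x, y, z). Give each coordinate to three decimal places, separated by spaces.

initial: κ=0.4417, φ=4.81°, ℓ=3.6560
cmd 1: set φ=257.00° → (κ,φ,ℓ)=(0.4417,257.00°,3.6560) → tip=(-0.5317,-2.3031,2.2618)
cmd 2: set ℓ=0.6561 → (κ,φ,ℓ)=(0.4417,257.00°,0.6561) → tip=(-0.0212,-0.0920,0.6470)
cmd 3: set κ=0.7327 → (κ,φ,ℓ)=(0.7327,257.00°,0.6561) → tip=(-0.0348,-0.1507,0.6311)

-0.035 -0.151 0.631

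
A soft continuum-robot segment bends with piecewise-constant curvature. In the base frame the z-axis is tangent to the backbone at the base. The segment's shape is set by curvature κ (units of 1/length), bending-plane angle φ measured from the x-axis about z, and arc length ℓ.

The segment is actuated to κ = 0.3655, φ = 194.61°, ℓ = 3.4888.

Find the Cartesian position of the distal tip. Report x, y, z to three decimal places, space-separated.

θ = κ·ℓ = 0.3655 × 3.4888 = 1.27516 rad
ρ = (1 − cos θ)/κ = (1 − 0.29135)/0.3655 = 1.93885
z = sin θ / κ = 0.95662/0.3655 = 2.61728
x = ρ cos φ = 1.93885 × cos(194.61°) = -1.87615
y = ρ sin φ = 1.93885 × sin(194.61°) = -0.48905

-1.876 -0.489 2.617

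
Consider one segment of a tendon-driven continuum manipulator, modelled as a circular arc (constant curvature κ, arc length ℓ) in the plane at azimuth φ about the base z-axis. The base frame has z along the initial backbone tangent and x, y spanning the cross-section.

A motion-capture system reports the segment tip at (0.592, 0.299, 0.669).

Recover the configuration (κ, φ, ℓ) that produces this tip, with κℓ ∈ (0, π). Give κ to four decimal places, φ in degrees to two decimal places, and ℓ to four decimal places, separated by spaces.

ρ = √(x²+y²) = √(0.592² + 0.299²) = 0.66322
φ = atan2(y, x) mod 360° = atan2(0.299, 0.592) = 26.7969°
|p|² = ρ² + z² = 0.66322² + 0.669² = 0.88743
κ = 2ρ / |p|² = 2×0.66322 / 0.88743 = 1.49471
θ = 2·atan2(ρ, z) = 2·atan2(0.66322, 0.669) = 1.56212 rad
ℓ = θ/κ = 1.56212/1.49471 = 1.04510

1.4947 26.80 1.0451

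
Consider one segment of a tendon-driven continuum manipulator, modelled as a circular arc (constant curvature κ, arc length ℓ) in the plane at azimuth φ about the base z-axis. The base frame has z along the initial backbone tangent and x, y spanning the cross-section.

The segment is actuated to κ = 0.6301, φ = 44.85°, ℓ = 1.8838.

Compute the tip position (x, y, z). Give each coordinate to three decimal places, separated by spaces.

θ = κ·ℓ = 0.6301 × 1.8838 = 1.18698 rad
ρ = (1 − cos θ)/κ = (1 − 0.37446)/0.6301 = 0.99276
z = sin θ / κ = 0.92724/0.6301 = 1.47158
x = ρ cos φ = 0.99276 × cos(44.85°) = 0.70383
y = ρ sin φ = 0.99276 × sin(44.85°) = 0.70015

0.704 0.700 1.472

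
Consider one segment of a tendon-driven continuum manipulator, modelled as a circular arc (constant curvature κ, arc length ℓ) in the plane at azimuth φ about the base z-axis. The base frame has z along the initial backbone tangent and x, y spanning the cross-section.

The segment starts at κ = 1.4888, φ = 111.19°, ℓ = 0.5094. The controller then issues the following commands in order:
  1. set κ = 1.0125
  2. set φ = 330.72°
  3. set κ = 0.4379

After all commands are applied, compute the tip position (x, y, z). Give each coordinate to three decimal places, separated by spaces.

0.049 -0.028 0.505

initial: κ=1.4888, φ=111.19°, ℓ=0.5094
cmd 1: set κ=1.0125 → (κ,φ,ℓ)=(1.0125,111.19°,0.5094) → tip=(-0.0464,0.1198,0.4871)
cmd 2: set φ=330.72° → (κ,φ,ℓ)=(1.0125,330.72°,0.5094) → tip=(0.1121,-0.0628,0.4871)
cmd 3: set κ=0.4379 → (κ,φ,ℓ)=(0.4379,330.72°,0.5094) → tip=(0.0494,-0.0277,0.5052)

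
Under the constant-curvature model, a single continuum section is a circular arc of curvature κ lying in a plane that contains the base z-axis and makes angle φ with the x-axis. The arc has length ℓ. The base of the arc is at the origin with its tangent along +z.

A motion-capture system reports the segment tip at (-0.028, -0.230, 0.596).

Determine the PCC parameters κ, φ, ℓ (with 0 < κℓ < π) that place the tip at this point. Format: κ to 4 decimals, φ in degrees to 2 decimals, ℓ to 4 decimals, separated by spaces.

ρ = √(x²+y²) = √(-0.028² + -0.230²) = 0.23170
φ = atan2(y, x) mod 360° = atan2(-0.230, -0.028) = 263.0590°
|p|² = ρ² + z² = 0.23170² + 0.596² = 0.40890
κ = 2ρ / |p|² = 2×0.23170 / 0.40890 = 1.13328
θ = 2·atan2(ρ, z) = 2·atan2(0.23170, 0.596) = 0.74155 rad
ℓ = θ/κ = 0.74155/1.13328 = 0.65434

1.1333 263.06 0.6543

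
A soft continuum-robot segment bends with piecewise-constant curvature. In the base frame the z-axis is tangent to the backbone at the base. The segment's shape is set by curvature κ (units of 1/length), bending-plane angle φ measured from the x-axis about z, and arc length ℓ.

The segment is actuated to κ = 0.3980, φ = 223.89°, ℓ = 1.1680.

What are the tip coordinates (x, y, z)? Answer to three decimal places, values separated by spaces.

θ = κ·ℓ = 0.3980 × 1.1680 = 0.46486 rad
ρ = (1 − cos θ)/κ = (1 − 0.89388)/0.3980 = 0.26663
z = sin θ / κ = 0.44830/0.3980 = 1.12639
x = ρ cos φ = 0.26663 × cos(223.89°) = -0.19215
y = ρ sin φ = 0.26663 × sin(223.89°) = -0.18485

-0.192 -0.185 1.126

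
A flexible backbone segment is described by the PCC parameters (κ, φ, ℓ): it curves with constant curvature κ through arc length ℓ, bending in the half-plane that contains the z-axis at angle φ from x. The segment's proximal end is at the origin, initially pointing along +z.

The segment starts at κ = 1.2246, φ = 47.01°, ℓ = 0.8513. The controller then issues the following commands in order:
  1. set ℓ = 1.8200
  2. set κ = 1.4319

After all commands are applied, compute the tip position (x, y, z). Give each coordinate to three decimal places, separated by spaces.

0.886 0.950 0.356

initial: κ=1.2246, φ=47.01°, ℓ=0.8513
cmd 1: set ℓ=1.8200 → (κ,φ,ℓ)=(1.2246,47.01°,1.8200) → tip=(0.8973,0.9626,0.6461)
cmd 2: set κ=1.4319 → (κ,φ,ℓ)=(1.4319,47.01°,1.8200) → tip=(0.8857,0.9502,0.3564)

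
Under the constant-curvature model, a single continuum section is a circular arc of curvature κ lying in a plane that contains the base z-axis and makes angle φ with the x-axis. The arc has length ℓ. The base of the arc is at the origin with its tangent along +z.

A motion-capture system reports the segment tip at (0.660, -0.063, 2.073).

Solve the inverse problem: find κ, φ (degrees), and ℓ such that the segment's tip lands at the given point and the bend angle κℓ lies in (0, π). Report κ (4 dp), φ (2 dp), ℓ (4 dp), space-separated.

ρ = √(x²+y²) = √(0.660² + -0.063²) = 0.66300
φ = atan2(y, x) mod 360° = atan2(-0.063, 0.660) = 354.5474°
|p|² = ρ² + z² = 0.66300² + 2.073² = 4.73690
κ = 2ρ / |p|² = 2×0.66300 / 4.73690 = 0.27993
θ = 2·atan2(ρ, z) = 2·atan2(0.66300, 2.073) = 0.61909 rad
ℓ = θ/κ = 0.61909/0.27993 = 2.21159

0.2799 354.55 2.2116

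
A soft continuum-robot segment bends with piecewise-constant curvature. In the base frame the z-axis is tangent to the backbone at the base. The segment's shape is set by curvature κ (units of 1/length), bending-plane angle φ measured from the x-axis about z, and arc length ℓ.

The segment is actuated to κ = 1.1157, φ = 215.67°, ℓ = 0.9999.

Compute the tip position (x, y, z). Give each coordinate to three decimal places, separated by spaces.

-0.408 -0.293 0.805

θ = κ·ℓ = 1.1157 × 0.9999 = 1.11559 rad
ρ = (1 − cos θ)/κ = (1 − 0.43965)/1.1157 = 0.50224
z = sin θ / κ = 0.89817/1.1157 = 0.80503
x = ρ cos φ = 0.50224 × cos(215.67°) = -0.40802
y = ρ sin φ = 0.50224 × sin(215.67°) = -0.29287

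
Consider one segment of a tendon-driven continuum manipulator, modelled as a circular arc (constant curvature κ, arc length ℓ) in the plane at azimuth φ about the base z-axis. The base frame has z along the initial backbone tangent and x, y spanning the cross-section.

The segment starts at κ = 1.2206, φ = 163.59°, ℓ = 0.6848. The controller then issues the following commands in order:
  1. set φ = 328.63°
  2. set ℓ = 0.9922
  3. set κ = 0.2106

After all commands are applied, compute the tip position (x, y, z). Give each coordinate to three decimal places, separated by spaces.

initial: κ=1.2206, φ=163.59°, ℓ=0.6848
cmd 1: set φ=328.63° → (κ,φ,ℓ)=(1.2206,328.63°,0.6848) → tip=(0.2305,-0.1405,0.6078)
cmd 2: set ℓ=0.9922 → (κ,φ,ℓ)=(1.2206,328.63°,0.9922) → tip=(0.4533,-0.2764,0.7668)
cmd 3: set κ=0.2106 → (κ,φ,ℓ)=(0.2106,328.63°,0.9922) → tip=(0.0882,-0.0538,0.9850)

0.088 -0.054 0.985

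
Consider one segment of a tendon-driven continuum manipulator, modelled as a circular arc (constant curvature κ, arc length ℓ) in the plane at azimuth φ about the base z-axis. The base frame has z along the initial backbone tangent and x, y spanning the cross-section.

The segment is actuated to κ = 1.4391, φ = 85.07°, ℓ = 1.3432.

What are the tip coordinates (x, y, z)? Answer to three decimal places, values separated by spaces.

0.081 0.938 0.650

θ = κ·ℓ = 1.4391 × 1.3432 = 1.93300 rad
ρ = (1 − cos θ)/κ = (1 − -0.35433)/1.4391 = 0.94110
z = sin θ / κ = 0.93512/1.4391 = 0.64979
x = ρ cos φ = 0.94110 × cos(85.07°) = 0.08088
y = ρ sin φ = 0.94110 × sin(85.07°) = 0.93762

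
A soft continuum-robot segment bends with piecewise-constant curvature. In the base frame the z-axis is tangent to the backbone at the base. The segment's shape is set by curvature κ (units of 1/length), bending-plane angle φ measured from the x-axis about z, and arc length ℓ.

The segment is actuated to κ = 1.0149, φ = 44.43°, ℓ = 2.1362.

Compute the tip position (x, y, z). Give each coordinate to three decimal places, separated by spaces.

θ = κ·ℓ = 1.0149 × 2.1362 = 2.16803 rad
ρ = (1 − cos θ)/κ = (1 − -0.56236)/1.0149 = 1.53942
z = sin θ / κ = 0.82689/1.0149 = 0.81475
x = ρ cos φ = 1.53942 × cos(44.43°) = 1.09931
y = ρ sin φ = 1.53942 × sin(44.43°) = 1.07765

1.099 1.078 0.815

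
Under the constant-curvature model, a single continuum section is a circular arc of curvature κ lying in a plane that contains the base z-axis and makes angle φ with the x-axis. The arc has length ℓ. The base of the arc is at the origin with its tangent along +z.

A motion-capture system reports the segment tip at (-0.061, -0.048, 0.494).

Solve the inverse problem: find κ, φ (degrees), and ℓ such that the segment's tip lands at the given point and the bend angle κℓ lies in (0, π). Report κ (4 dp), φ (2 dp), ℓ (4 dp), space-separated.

0.6208 218.20 0.5021

ρ = √(x²+y²) = √(-0.061² + -0.048²) = 0.07762
φ = atan2(y, x) mod 360° = atan2(-0.048, -0.061) = 218.1987°
|p|² = ρ² + z² = 0.07762² + 0.494² = 0.25006
κ = 2ρ / |p|² = 2×0.07762 / 0.25006 = 0.62082
θ = 2·atan2(ρ, z) = 2·atan2(0.07762, 0.494) = 0.31171 rad
ℓ = θ/κ = 0.31171/0.62082 = 0.50209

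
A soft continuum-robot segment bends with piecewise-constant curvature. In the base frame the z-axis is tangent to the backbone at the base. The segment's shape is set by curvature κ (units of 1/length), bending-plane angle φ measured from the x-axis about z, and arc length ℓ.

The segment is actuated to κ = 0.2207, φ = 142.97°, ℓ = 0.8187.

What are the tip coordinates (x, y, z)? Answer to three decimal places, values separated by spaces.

-0.059 0.044 0.814

θ = κ·ℓ = 0.2207 × 0.8187 = 0.18069 rad
ρ = (1 − cos θ)/κ = (1 − 0.98372)/0.2207 = 0.07376
z = sin θ / κ = 0.17971/0.2207 = 0.81425
x = ρ cos φ = 0.07376 × cos(142.97°) = -0.05889
y = ρ sin φ = 0.07376 × sin(142.97°) = 0.04442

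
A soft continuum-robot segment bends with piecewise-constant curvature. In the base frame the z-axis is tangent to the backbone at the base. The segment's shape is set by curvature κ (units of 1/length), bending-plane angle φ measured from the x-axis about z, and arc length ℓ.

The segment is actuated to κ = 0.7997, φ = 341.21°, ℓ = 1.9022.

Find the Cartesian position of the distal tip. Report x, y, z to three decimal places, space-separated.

1.125 -0.383 1.249

θ = κ·ℓ = 0.7997 × 1.9022 = 1.52119 rad
ρ = (1 − cos θ)/κ = (1 − 0.04959)/0.7997 = 1.18846
z = sin θ / κ = 0.99877/0.7997 = 1.24893
x = ρ cos φ = 1.18846 × cos(341.21°) = 1.12512
y = ρ sin φ = 1.18846 × sin(341.21°) = -0.38280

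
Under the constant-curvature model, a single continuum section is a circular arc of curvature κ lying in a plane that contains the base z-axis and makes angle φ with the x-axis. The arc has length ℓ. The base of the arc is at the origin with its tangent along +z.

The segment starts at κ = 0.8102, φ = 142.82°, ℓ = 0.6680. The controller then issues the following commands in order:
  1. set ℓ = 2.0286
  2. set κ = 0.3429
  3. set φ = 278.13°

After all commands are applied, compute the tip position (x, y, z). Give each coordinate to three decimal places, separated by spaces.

initial: κ=0.8102, φ=142.82°, ℓ=0.6680
cmd 1: set ℓ=2.0286 → (κ,φ,ℓ)=(0.8102,142.82°,2.0286) → tip=(-1.0549,0.8001,1.2310)
cmd 2: set κ=0.3429 → (κ,φ,ℓ)=(0.3429,142.82°,2.0286) → tip=(-0.5398,0.4095,1.8689)
cmd 3: set φ=278.13° → (κ,φ,ℓ)=(0.3429,278.13°,2.0286) → tip=(0.0958,-0.6707,1.8689)

0.096 -0.671 1.869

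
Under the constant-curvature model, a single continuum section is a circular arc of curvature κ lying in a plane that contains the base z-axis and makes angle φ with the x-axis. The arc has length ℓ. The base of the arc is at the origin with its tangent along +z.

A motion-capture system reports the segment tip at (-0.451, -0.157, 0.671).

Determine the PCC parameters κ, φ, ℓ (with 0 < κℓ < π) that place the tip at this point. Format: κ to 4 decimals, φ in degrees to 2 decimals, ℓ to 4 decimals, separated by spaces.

1.4081 199.19 0.8785

ρ = √(x²+y²) = √(-0.451² + -0.157²) = 0.47755
φ = atan2(y, x) mod 360° = atan2(-0.157, -0.451) = 199.1938°
|p|² = ρ² + z² = 0.47755² + 0.671² = 0.67829
κ = 2ρ / |p|² = 2×0.47755 / 0.67829 = 1.40809
θ = 2·atan2(ρ, z) = 2·atan2(0.47755, 0.671) = 1.23706 rad
ℓ = θ/κ = 1.23706/1.40809 = 0.87854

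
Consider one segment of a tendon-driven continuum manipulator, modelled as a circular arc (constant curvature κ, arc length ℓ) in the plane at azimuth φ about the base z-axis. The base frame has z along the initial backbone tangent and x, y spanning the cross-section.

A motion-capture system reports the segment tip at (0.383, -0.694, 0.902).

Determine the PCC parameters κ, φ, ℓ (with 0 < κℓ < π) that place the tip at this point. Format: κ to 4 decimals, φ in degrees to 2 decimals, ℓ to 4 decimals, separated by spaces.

1.0995 298.89 1.3115

ρ = √(x²+y²) = √(0.383² + -0.694²) = 0.79267
φ = atan2(y, x) mod 360° = atan2(-0.694, 0.383) = 298.8931°
|p|² = ρ² + z² = 0.79267² + 0.902² = 1.44193
κ = 2ρ / |p|² = 2×0.79267 / 1.44193 = 1.09946
θ = 2·atan2(ρ, z) = 2·atan2(0.79267, 0.902) = 1.44195 rad
ℓ = θ/κ = 1.44195/1.09946 = 1.31151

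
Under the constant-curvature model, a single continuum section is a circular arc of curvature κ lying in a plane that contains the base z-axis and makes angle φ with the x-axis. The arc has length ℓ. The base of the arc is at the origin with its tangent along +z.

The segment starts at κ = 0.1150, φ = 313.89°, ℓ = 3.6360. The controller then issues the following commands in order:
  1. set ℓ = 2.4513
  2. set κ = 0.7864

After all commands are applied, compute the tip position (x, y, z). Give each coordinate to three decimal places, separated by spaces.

1.190 -1.237 1.191

initial: κ=0.1150, φ=313.89°, ℓ=3.6360
cmd 1: set ℓ=2.4513 → (κ,φ,ℓ)=(0.1150,313.89°,2.4513) → tip=(0.2380,-0.2474,2.4190)
cmd 2: set κ=0.7864 → (κ,φ,ℓ)=(0.7864,313.89°,2.4513) → tip=(1.1896,-1.2366,1.1915)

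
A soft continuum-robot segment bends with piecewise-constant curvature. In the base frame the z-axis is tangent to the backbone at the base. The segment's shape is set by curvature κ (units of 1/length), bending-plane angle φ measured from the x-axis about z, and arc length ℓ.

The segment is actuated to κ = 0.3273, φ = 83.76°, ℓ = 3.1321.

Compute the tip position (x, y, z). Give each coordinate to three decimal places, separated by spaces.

θ = κ·ℓ = 0.3273 × 3.1321 = 1.02514 rad
ρ = (1 − cos θ)/κ = (1 − 0.51898)/0.3273 = 1.46965
z = sin θ / κ = 0.85478/0.3273 = 2.61163
x = ρ cos φ = 1.46965 × cos(83.76°) = 0.15974
y = ρ sin φ = 1.46965 × sin(83.76°) = 1.46095

0.160 1.461 2.612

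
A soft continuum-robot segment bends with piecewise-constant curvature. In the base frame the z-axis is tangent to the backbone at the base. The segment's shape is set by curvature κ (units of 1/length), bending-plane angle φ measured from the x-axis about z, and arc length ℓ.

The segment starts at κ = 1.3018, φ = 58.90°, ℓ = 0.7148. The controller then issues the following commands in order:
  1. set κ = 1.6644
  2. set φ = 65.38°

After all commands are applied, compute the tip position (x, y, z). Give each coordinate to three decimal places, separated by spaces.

0.157 0.343 0.558

initial: κ=1.3018, φ=58.90°, ℓ=0.7148
cmd 1: set κ=1.6644 → (κ,φ,ℓ)=(1.6644,58.90°,0.7148) → tip=(0.1949,0.3231,0.5577)
cmd 2: set φ=65.38° → (κ,φ,ℓ)=(1.6644,65.38°,0.7148) → tip=(0.1572,0.3431,0.5577)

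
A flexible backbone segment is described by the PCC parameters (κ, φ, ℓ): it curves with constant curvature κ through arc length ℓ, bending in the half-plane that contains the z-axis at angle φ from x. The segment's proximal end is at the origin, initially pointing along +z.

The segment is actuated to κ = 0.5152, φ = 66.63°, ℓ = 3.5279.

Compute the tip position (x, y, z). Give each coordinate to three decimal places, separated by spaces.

0.958 2.217 1.882

θ = κ·ℓ = 0.5152 × 3.5279 = 1.81757 rad
ρ = (1 − cos θ)/κ = (1 − -0.24428)/0.5152 = 2.41514
z = sin θ / κ = 0.96970/0.5152 = 1.88219
x = ρ cos φ = 2.41514 × cos(66.63°) = 0.95801
y = ρ sin φ = 2.41514 × sin(66.63°) = 2.21701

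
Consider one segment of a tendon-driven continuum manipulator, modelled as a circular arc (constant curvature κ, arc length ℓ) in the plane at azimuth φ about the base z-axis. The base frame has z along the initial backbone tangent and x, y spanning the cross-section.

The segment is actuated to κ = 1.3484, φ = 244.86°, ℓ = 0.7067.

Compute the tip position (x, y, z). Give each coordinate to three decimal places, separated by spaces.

-0.133 -0.282 0.604

θ = κ·ℓ = 1.3484 × 0.7067 = 0.95291 rad
ρ = (1 − cos θ)/κ = (1 − 0.57931)/1.3484 = 0.31199
z = sin θ / κ = 0.81511/1.3484 = 0.60450
x = ρ cos φ = 0.31199 × cos(244.86°) = -0.13254
y = ρ sin φ = 0.31199 × sin(244.86°) = -0.28244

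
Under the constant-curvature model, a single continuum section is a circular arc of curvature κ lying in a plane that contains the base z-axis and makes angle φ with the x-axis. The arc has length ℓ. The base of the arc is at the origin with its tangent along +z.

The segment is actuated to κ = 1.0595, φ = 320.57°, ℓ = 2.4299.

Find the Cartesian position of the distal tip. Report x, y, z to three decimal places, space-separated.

1.344 -1.105 0.507

θ = κ·ℓ = 1.0595 × 2.4299 = 2.57448 rad
ρ = (1 − cos θ)/κ = (1 − -0.84346)/1.0595 = 1.73993
z = sin θ / κ = 0.53720/1.0595 = 0.50703
x = ρ cos φ = 1.73993 × cos(320.57°) = 1.34392
y = ρ sin φ = 1.73993 × sin(320.57°) = -1.10509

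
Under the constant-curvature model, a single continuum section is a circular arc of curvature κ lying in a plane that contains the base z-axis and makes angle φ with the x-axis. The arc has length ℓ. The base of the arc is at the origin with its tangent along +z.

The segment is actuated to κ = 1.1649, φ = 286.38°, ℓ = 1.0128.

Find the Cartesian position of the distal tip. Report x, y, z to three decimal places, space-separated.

θ = κ·ℓ = 1.1649 × 1.0128 = 1.17981 rad
ρ = (1 − cos θ)/κ = (1 − 0.38110)/1.1649 = 0.53129
z = sin θ / κ = 0.92453/1.1649 = 0.79366
x = ρ cos φ = 0.53129 × cos(286.38°) = 0.14983
y = ρ sin φ = 0.53129 × sin(286.38°) = -0.50973

0.150 -0.510 0.794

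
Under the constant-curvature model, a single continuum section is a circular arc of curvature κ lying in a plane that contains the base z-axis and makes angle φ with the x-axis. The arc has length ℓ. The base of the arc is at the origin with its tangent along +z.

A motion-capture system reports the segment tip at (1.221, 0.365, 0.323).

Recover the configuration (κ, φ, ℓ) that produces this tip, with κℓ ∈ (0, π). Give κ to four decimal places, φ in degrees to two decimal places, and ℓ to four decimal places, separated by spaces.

ρ = √(x²+y²) = √(1.221² + 0.365²) = 1.27439
φ = atan2(y, x) mod 360° = atan2(0.365, 1.221) = 16.6433°
|p|² = ρ² + z² = 1.27439² + 0.323² = 1.72839
κ = 2ρ / |p|² = 2×1.27439 / 1.72839 = 1.47465
θ = 2·atan2(ρ, z) = 2·atan2(1.27439, 0.323) = 2.64514 rad
ℓ = θ/κ = 2.64514/1.47465 = 1.79374

1.4746 16.64 1.7937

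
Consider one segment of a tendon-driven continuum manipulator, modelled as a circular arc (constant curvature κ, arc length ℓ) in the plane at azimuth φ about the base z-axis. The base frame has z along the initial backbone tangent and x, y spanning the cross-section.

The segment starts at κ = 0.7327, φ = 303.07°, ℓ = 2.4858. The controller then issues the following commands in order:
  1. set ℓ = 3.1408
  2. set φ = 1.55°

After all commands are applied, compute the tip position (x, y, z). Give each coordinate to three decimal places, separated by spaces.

2.275 0.062 1.017

initial: κ=0.7327, φ=303.07°, ℓ=2.4858
cmd 1: set ℓ=3.1408 → (κ,φ,ℓ)=(0.7327,303.07°,3.1408) → tip=(1.2416,-1.9068,1.0166)
cmd 2: set φ=1.55° → (κ,φ,ℓ)=(0.7327,1.55°,3.1408) → tip=(2.2746,0.0615,1.0166)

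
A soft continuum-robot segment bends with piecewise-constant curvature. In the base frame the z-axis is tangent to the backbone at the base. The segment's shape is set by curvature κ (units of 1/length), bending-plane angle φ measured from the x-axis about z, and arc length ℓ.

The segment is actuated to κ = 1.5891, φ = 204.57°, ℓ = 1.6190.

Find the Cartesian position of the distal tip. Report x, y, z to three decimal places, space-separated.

-1.054 -0.482 0.339

θ = κ·ℓ = 1.5891 × 1.6190 = 2.57275 rad
ρ = (1 − cos θ)/κ = (1 − -0.84253)/1.5891 = 1.15948
z = sin θ / κ = 0.53865/1.5891 = 0.33897
x = ρ cos φ = 1.15948 × cos(204.57°) = -1.05449
y = ρ sin φ = 1.15948 × sin(204.57°) = -0.48212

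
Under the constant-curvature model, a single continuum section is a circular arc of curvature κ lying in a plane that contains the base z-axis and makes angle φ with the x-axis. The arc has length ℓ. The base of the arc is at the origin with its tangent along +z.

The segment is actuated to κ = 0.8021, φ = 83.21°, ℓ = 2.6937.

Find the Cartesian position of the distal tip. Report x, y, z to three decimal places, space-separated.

0.229 1.927 1.036

θ = κ·ℓ = 0.8021 × 2.6937 = 2.16062 rad
ρ = (1 − cos θ)/κ = (1 − -0.55621)/0.8021 = 1.94017
z = sin θ / κ = 0.83104/0.8021 = 1.03608
x = ρ cos φ = 1.94017 × cos(83.21°) = 0.22939
y = ρ sin φ = 1.94017 × sin(83.21°) = 1.92656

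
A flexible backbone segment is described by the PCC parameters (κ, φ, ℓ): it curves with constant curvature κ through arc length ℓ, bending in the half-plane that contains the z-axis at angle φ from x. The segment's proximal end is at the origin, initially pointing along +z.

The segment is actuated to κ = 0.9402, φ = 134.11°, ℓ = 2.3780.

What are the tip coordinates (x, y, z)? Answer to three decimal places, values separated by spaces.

θ = κ·ℓ = 0.9402 × 2.3780 = 2.23580 rad
ρ = (1 − cos θ)/κ = (1 − -0.61706)/0.9402 = 1.71991
z = sin θ / κ = 0.78692/0.9402 = 0.83697
x = ρ cos φ = 1.71991 × cos(134.11°) = -1.19712
y = ρ sin φ = 1.71991 × sin(134.11°) = 1.23490

-1.197 1.235 0.837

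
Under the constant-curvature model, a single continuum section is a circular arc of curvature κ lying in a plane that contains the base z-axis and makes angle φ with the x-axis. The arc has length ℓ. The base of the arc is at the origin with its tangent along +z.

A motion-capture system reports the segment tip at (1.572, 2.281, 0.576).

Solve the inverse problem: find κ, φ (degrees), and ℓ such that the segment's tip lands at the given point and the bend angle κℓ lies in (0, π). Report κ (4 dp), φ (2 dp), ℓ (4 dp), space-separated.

ρ = √(x²+y²) = √(1.572² + 2.281²) = 2.77022
φ = atan2(y, x) mod 360° = atan2(2.281, 1.572) = 55.4265°
|p|² = ρ² + z² = 2.77022² + 0.576² = 8.00592
κ = 2ρ / |p|² = 2×2.77022 / 8.00592 = 0.69204
θ = 2·atan2(ρ, z) = 2·atan2(2.77022, 0.576) = 2.73158 rad
ℓ = θ/κ = 2.73158/0.69204 = 3.94712

0.6920 55.43 3.9471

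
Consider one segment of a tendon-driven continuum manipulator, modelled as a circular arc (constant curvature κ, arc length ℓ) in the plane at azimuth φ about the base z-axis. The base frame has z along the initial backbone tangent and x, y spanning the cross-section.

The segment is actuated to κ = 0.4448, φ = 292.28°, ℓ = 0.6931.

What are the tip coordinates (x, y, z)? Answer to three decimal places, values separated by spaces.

θ = κ·ℓ = 0.4448 × 0.6931 = 0.30829 rad
ρ = (1 − cos θ)/κ = (1 − 0.95285)/0.4448 = 0.10599
z = sin θ / κ = 0.30343/0.4448 = 0.68217
x = ρ cos φ = 0.10599 × cos(292.28°) = 0.04019
y = ρ sin φ = 0.10599 × sin(292.28°) = -0.09808

0.040 -0.098 0.682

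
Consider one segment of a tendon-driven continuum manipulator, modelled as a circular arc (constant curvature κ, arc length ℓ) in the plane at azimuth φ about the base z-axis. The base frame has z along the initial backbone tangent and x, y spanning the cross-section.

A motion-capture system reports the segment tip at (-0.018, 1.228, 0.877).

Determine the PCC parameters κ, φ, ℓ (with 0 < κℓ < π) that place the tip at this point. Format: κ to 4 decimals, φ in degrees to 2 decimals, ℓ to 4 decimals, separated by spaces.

1.0785 90.84 1.7629

ρ = √(x²+y²) = √(-0.018² + 1.228²) = 1.22813
φ = atan2(y, x) mod 360° = atan2(1.228, -0.018) = 90.8398°
|p|² = ρ² + z² = 1.22813² + 0.877² = 2.27744
κ = 2ρ / |p|² = 2×1.22813 / 2.27744 = 1.07852
θ = 2·atan2(ρ, z) = 2·atan2(1.22813, 0.877) = 1.90135 rad
ℓ = θ/κ = 1.90135/1.07852 = 1.76292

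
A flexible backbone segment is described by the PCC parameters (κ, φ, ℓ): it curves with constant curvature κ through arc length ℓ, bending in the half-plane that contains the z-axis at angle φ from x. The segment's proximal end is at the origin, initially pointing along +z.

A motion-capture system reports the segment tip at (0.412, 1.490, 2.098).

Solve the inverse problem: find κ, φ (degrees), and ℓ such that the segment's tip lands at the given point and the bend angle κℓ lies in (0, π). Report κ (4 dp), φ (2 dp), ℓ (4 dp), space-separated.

ρ = √(x²+y²) = √(0.412² + 1.490²) = 1.54591
φ = atan2(y, x) mod 360° = atan2(1.490, 0.412) = 74.5433°
|p|² = ρ² + z² = 1.54591² + 2.098² = 6.79145
κ = 2ρ / |p|² = 2×1.54591 / 6.79145 = 0.45525
θ = 2·atan2(ρ, z) = 2·atan2(1.54591, 2.098) = 1.27006 rad
ℓ = θ/κ = 1.27006/0.45525 = 2.78980

0.4553 74.54 2.7898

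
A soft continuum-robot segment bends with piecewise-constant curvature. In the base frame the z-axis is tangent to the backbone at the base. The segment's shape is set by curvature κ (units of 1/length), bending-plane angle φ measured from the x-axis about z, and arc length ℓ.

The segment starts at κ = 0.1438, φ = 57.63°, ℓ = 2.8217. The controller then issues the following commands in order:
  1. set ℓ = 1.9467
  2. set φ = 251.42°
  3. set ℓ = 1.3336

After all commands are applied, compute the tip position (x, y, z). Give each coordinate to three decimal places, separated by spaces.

initial: κ=0.1438, φ=57.63°, ℓ=2.8217
cmd 1: set ℓ=1.9467 → (κ,φ,ℓ)=(0.1438,57.63°,1.9467) → tip=(0.1449,0.2286,1.9214)
cmd 2: set φ=251.42° → (κ,φ,ℓ)=(0.1438,251.42°,1.9467) → tip=(-0.0863,-0.2566,1.9214)
cmd 3: set ℓ=1.3336 → (κ,φ,ℓ)=(0.1438,251.42°,1.3336) → tip=(-0.0406,-0.1208,1.3254)

-0.041 -0.121 1.325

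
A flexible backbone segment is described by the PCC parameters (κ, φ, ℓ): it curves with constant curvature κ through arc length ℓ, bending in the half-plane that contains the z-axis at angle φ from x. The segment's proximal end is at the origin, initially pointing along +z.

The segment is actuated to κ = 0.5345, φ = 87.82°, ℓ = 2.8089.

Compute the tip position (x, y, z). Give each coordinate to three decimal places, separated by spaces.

0.066 1.740 1.866

θ = κ·ℓ = 0.5345 × 2.8089 = 1.50136 rad
ρ = (1 − cos θ)/κ = (1 − 0.06938)/0.5345 = 1.74110
z = sin θ / κ = 0.99759/0.5345 = 1.86640
x = ρ cos φ = 1.74110 × cos(87.82°) = 0.06623
y = ρ sin φ = 1.74110 × sin(87.82°) = 1.73984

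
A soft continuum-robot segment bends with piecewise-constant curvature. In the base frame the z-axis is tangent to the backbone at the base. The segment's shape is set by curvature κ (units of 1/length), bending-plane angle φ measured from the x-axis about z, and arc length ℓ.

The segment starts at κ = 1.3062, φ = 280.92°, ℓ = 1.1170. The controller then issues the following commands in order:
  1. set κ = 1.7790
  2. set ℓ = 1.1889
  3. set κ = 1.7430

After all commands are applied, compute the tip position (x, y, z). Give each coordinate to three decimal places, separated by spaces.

0.161 -0.834 0.503

initial: κ=1.3062, φ=280.92°, ℓ=1.1170
cmd 1: set κ=1.7790 → (κ,φ,ℓ)=(1.7790,280.92°,1.1170) → tip=(0.1496,-0.7751,0.5141)
cmd 2: set ℓ=1.1889 → (κ,φ,ℓ)=(1.7790,280.92°,1.1889) → tip=(0.1616,-0.8377,0.4809)
cmd 3: set κ=1.7430 → (κ,φ,ℓ)=(1.7430,280.92°,1.1889) → tip=(0.1609,-0.8341,0.5031)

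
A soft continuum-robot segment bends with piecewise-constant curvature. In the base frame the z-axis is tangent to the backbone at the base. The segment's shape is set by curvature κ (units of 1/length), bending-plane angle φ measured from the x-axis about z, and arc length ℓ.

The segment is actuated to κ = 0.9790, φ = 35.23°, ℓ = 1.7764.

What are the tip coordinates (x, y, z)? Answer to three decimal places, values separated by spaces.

θ = κ·ℓ = 0.9790 × 1.7764 = 1.73910 rad
ρ = (1 − cos θ)/κ = (1 − -0.16751)/0.9790 = 1.19255
z = sin θ / κ = 0.98587/0.9790 = 1.00702
x = ρ cos φ = 1.19255 × cos(35.23°) = 0.97413
y = ρ sin φ = 1.19255 × sin(35.23°) = 0.68793

0.974 0.688 1.007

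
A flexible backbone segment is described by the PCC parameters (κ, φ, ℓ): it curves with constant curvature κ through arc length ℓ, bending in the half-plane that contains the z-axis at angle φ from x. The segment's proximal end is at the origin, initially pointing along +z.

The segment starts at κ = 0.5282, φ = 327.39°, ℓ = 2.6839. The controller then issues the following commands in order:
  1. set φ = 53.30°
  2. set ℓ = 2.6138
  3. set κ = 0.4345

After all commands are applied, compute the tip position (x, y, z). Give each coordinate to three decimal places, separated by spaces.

0.796 1.067 2.087

initial: κ=0.5282, φ=327.39°, ℓ=2.6839
cmd 1: set φ=53.30° → (κ,φ,ℓ)=(0.5282,53.30°,2.6839) → tip=(0.9588,1.2864,1.8711)
cmd 2: set ℓ=2.6138 → (κ,φ,ℓ)=(0.5282,53.30°,2.6138) → tip=(0.9175,1.2310,1.8591)
cmd 3: set κ=0.4345 → (κ,φ,ℓ)=(0.4345,53.30°,2.6138) → tip=(0.7957,1.0675,2.0871)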